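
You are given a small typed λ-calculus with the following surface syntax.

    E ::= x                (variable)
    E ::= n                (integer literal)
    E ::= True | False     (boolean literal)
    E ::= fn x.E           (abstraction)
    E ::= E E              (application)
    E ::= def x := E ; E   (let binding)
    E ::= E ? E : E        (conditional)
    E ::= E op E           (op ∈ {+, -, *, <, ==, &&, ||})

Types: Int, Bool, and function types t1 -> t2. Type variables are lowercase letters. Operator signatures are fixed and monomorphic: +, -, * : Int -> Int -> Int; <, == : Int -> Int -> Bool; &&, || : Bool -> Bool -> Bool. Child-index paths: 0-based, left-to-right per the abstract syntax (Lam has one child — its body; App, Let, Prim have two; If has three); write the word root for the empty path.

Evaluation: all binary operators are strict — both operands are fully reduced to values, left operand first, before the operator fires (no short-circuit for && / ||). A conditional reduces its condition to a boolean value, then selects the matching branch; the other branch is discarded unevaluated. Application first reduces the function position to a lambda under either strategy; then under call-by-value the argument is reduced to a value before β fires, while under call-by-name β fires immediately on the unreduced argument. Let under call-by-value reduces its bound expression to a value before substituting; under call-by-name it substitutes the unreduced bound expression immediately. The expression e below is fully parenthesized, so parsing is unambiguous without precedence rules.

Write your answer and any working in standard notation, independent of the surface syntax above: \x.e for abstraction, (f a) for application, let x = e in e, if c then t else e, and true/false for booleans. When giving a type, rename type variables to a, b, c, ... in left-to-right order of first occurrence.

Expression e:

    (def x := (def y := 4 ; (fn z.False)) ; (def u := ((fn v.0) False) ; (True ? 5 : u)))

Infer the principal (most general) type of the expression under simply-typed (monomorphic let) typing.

Derivation:
let y : Int
\z._ : a -> Bool
let x : a -> Bool
\v._ : b -> Int
  unify b -> Int ~ Bool -> c
  unify b ~ Bool
  unify Int ~ c
_ _ : Int
let u : Int
  unify Bool ~ Bool
u : Int
  unify Int ~ Int

Answer: Int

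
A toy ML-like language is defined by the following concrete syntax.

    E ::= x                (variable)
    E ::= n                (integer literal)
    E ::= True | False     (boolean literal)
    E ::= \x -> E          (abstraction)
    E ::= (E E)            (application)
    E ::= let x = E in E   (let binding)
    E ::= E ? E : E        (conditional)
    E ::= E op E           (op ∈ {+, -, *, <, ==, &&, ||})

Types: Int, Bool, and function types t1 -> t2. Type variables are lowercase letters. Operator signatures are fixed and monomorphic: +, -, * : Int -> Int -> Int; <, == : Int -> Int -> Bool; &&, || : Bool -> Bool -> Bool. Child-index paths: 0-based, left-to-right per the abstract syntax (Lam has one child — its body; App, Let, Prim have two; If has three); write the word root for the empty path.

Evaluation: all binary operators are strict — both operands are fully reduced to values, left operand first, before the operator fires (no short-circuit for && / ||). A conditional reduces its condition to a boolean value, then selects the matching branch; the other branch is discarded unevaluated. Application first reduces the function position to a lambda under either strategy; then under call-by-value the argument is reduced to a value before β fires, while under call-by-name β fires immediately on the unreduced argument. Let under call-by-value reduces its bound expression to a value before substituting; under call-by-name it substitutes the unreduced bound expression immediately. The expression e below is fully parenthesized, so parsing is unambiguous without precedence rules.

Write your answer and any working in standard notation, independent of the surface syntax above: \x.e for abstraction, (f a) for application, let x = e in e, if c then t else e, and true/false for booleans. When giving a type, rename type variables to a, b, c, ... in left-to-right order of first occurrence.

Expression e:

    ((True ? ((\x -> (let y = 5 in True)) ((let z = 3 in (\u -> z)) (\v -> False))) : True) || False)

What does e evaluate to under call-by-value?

Answer: true

Derivation:
step 0: ((if true then ((\x.(let y = 5 in true)) ((let z = 3 in (\u.z)) (\v.false))) else true) || false)
step 1: [if@0] (((\x.(let y = 5 in true)) ((let z = 3 in (\u.z)) (\v.false))) || false)
step 2: [let@0.1.0] (((\x.(let y = 5 in true)) ((\u.3) (\v.false))) || false)
step 3: [beta@0.1] (((\x.(let y = 5 in true)) 3) || false)
step 4: [beta@0] ((let y = 5 in true) || false)
step 5: [let@0] (true || false)
step 6: [delta@root] true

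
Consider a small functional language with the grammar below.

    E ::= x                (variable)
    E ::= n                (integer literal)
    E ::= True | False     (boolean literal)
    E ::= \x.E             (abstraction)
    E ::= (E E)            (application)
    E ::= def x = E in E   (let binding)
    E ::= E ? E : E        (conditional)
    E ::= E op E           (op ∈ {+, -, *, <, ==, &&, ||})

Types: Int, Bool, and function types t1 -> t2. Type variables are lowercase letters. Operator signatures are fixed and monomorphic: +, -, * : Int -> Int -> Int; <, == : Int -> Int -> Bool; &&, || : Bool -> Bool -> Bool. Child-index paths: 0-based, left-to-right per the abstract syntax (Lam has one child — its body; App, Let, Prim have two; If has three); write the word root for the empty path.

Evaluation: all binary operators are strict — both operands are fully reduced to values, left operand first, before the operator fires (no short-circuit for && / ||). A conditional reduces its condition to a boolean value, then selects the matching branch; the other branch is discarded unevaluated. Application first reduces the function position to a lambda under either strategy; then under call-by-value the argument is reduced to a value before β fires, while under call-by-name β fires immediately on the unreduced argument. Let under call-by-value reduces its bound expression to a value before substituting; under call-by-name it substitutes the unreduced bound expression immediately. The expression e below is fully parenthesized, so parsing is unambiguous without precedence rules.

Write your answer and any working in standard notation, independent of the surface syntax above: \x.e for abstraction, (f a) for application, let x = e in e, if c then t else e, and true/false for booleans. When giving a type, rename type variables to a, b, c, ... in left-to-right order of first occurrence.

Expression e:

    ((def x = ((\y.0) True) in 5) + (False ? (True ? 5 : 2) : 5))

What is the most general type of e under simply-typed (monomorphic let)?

Answer: Int

Trace:
\y._ : a -> Int
  unify a -> Int ~ Bool -> b
  unify a ~ Bool
  unify Int ~ b
_ _ : Int
let x : Int
  unify Int ~ Int
  unify Bool ~ Bool
  unify Bool ~ Bool
  unify Int ~ Int
  unify Int ~ Int
  unify Int ~ Int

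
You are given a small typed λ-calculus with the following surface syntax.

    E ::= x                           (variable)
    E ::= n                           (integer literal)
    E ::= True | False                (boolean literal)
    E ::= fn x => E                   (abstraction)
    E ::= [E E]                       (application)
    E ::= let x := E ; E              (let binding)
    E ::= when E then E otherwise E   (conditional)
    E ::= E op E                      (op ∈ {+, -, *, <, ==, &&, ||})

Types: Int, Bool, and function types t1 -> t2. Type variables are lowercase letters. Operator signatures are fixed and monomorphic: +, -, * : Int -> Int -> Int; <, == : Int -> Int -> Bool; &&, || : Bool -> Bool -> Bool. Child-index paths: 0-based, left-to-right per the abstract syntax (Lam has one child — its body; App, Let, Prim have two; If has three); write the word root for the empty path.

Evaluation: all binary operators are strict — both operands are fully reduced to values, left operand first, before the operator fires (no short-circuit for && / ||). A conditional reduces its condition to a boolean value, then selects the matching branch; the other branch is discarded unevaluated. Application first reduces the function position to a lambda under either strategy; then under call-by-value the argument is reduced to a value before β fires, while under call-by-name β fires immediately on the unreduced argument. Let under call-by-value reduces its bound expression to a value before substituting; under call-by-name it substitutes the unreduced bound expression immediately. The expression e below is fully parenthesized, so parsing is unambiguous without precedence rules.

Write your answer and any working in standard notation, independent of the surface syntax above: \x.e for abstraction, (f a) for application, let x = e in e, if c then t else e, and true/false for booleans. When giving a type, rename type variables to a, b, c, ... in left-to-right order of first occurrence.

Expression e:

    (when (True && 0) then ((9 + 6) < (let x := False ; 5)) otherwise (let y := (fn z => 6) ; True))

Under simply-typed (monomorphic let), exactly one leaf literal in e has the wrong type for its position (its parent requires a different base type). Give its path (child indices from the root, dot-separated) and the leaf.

Trace:
  unify Bool ~ Bool
  unify Int ~ Bool
  FAIL: mismatch Int ~ Bool

Answer: 0.1 : 0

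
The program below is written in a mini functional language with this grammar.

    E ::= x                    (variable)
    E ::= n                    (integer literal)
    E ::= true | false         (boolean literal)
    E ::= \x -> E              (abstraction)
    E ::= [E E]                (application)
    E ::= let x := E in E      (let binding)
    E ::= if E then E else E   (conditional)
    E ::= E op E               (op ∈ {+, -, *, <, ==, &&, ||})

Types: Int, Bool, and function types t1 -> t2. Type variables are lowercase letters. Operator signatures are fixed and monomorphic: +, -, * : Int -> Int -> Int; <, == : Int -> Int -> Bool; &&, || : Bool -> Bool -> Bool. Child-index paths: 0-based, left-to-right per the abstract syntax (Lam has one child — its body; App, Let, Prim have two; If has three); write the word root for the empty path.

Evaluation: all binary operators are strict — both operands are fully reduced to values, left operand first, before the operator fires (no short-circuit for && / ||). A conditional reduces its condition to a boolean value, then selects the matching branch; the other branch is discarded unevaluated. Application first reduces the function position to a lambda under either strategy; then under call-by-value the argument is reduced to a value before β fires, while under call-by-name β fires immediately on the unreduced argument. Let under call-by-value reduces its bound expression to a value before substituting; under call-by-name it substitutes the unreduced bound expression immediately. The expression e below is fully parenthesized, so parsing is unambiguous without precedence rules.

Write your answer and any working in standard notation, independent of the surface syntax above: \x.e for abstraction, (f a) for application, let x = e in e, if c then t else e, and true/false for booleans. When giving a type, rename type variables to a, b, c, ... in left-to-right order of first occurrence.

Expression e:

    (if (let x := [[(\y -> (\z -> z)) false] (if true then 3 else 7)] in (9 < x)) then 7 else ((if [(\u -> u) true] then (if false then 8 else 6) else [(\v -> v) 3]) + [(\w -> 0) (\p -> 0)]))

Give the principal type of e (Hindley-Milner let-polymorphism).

Trace:
z : b
\z._ : b -> b
\y._ : a -> b -> b
  unify a -> b -> b ~ Bool -> c
  unify a ~ Bool
  unify b -> b ~ c
_ _ : b -> b
  unify Bool ~ Bool
  unify Int ~ Int
  unify b -> b ~ Int -> d
  unify b ~ Int
  unify Int ~ d
_ _ : Int
let x : Int
  unify Int ~ Int
x : Int
  unify Int ~ Int
  unify Bool ~ Bool
u : e
\u._ : e -> e
  unify e -> e ~ Bool -> f
  unify e ~ Bool
  unify Bool ~ f
_ _ : Bool
  unify Bool ~ Bool
  unify Bool ~ Bool
  unify Int ~ Int
v : g
\v._ : g -> g
  unify g -> g ~ Int -> h
  unify g ~ Int
  unify Int ~ h
_ _ : Int
  unify Int ~ Int
  unify Int ~ Int
\w._ : i -> Int
\p._ : j -> Int
  unify i -> Int ~ (j -> Int) -> k
  unify i ~ j -> Int
  unify Int ~ k
_ _ : Int
  unify Int ~ Int
  unify Int ~ Int

Answer: Int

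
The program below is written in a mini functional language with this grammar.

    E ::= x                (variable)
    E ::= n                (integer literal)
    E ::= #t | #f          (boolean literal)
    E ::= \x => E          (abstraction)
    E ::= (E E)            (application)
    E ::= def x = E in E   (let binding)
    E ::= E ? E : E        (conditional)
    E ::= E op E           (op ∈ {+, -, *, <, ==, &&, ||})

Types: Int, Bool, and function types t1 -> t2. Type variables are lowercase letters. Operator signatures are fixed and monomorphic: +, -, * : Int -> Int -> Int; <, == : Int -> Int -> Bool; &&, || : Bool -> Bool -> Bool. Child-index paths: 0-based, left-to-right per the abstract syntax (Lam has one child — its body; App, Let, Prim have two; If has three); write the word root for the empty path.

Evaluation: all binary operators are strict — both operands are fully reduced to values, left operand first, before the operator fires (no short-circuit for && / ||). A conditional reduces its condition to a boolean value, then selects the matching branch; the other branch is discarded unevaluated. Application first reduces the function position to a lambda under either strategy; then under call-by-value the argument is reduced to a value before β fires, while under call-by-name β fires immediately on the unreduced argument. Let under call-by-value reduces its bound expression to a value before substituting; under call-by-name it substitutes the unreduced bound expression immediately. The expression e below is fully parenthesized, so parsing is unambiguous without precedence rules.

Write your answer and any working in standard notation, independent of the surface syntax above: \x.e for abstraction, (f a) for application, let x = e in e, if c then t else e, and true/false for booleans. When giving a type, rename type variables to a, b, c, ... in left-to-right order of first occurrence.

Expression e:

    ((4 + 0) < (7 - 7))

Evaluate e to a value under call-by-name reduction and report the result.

Answer: false

Working:
step 0: ((4 + 0) < (7 - 7))
step 1: [delta@0] (4 < (7 - 7))
step 2: [delta@1] (4 < 0)
step 3: [delta@root] false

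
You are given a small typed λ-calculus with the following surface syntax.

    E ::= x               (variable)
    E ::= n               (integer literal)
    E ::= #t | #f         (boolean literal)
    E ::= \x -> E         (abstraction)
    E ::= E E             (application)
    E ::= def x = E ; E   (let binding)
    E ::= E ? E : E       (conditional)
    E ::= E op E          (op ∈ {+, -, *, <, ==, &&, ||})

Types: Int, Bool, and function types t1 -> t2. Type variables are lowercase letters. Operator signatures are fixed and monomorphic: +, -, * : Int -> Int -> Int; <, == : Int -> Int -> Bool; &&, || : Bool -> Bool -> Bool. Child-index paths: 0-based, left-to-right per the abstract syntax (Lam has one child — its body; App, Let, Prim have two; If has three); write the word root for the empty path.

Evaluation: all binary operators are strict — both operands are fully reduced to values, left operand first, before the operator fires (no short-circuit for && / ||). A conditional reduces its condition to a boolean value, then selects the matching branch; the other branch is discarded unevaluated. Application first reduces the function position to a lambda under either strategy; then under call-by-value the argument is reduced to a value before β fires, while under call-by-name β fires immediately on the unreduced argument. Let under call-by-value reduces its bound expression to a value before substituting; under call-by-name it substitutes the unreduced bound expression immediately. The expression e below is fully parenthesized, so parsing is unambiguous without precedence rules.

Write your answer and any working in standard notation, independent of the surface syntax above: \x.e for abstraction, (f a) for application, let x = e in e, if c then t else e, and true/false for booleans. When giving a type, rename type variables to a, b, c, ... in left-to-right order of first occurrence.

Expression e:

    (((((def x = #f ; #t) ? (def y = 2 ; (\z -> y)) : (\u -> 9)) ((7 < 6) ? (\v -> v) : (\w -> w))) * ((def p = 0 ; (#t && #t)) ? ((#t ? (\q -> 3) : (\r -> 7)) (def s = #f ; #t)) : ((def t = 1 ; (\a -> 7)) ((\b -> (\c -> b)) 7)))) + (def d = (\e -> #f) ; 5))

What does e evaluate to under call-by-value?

Trace:
step 0: ((((if (let x = false in true) then (let y = 2 in (\z.y)) else (\u.9)) (if (7 < 6) then (\v.v) else (\w.w))) * (if (let p = 0 in (true && true)) then ((if true then (\q.3) else (\r.7)) (let s = false in true)) else ((let t = 1 in (\a.7)) ((\b.(\c.b)) 7)))) + (let d = (\e.false) in 5))
step 1: [let@0.0.0.0] ((((if true then (let y = 2 in (\z.y)) else (\u.9)) (if (7 < 6) then (\v.v) else (\w.w))) * (if (let p = 0 in (true && true)) then ((if true then (\q.3) else (\r.7)) (let s = false in true)) else ((let t = 1 in (\a.7)) ((\b.(\c.b)) 7)))) + (let d = (\e.false) in 5))
step 2: [if@0.0.0] ((((let y = 2 in (\z.y)) (if (7 < 6) then (\v.v) else (\w.w))) * (if (let p = 0 in (true && true)) then ((if true then (\q.3) else (\r.7)) (let s = false in true)) else ((let t = 1 in (\a.7)) ((\b.(\c.b)) 7)))) + (let d = (\e.false) in 5))
step 3: [let@0.0.0] ((((\z.2) (if (7 < 6) then (\v.v) else (\w.w))) * (if (let p = 0 in (true && true)) then ((if true then (\q.3) else (\r.7)) (let s = false in true)) else ((let t = 1 in (\a.7)) ((\b.(\c.b)) 7)))) + (let d = (\e.false) in 5))
step 4: [delta@0.0.1.0] ((((\z.2) (if false then (\v.v) else (\w.w))) * (if (let p = 0 in (true && true)) then ((if true then (\q.3) else (\r.7)) (let s = false in true)) else ((let t = 1 in (\a.7)) ((\b.(\c.b)) 7)))) + (let d = (\e.false) in 5))
step 5: [if@0.0.1] ((((\z.2) (\w.w)) * (if (let p = 0 in (true && true)) then ((if true then (\q.3) else (\r.7)) (let s = false in true)) else ((let t = 1 in (\a.7)) ((\b.(\c.b)) 7)))) + (let d = (\e.false) in 5))
step 6: [beta@0.0] ((2 * (if (let p = 0 in (true && true)) then ((if true then (\q.3) else (\r.7)) (let s = false in true)) else ((let t = 1 in (\a.7)) ((\b.(\c.b)) 7)))) + (let d = (\e.false) in 5))
step 7: [let@0.1.0] ((2 * (if (true && true) then ((if true then (\q.3) else (\r.7)) (let s = false in true)) else ((let t = 1 in (\a.7)) ((\b.(\c.b)) 7)))) + (let d = (\e.false) in 5))
step 8: [delta@0.1.0] ((2 * (if true then ((if true then (\q.3) else (\r.7)) (let s = false in true)) else ((let t = 1 in (\a.7)) ((\b.(\c.b)) 7)))) + (let d = (\e.false) in 5))
step 9: [if@0.1] ((2 * ((if true then (\q.3) else (\r.7)) (let s = false in true))) + (let d = (\e.false) in 5))
step 10: [if@0.1.0] ((2 * ((\q.3) (let s = false in true))) + (let d = (\e.false) in 5))
step 11: [let@0.1.1] ((2 * ((\q.3) true)) + (let d = (\e.false) in 5))
step 12: [beta@0.1] ((2 * 3) + (let d = (\e.false) in 5))
step 13: [delta@0] (6 + (let d = (\e.false) in 5))
step 14: [let@1] (6 + 5)
step 15: [delta@root] 11

Answer: 11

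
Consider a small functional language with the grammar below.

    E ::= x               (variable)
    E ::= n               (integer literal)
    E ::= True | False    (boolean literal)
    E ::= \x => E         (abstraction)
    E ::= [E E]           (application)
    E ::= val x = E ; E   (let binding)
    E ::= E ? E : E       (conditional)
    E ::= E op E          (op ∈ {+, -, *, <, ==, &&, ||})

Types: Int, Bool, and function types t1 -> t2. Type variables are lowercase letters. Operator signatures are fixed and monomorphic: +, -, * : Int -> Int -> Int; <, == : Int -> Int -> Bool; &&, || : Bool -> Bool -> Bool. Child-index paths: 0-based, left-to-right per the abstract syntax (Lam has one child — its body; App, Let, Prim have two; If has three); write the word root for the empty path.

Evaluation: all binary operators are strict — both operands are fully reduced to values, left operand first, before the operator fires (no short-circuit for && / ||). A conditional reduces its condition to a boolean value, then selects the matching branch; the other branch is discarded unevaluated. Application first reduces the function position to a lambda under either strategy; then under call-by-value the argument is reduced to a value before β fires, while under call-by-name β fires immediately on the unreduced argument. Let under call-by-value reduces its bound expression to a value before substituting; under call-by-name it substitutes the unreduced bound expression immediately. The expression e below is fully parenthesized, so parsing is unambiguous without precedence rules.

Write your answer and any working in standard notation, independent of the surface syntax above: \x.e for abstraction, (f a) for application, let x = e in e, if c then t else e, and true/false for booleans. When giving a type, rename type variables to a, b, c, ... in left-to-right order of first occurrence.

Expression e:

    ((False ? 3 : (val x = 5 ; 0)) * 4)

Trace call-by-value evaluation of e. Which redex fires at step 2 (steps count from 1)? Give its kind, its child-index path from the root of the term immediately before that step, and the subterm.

Working:
step 0: ((if false then 3 else (let x = 5 in 0)) * 4)
step 1: [if@0] ((let x = 5 in 0) * 4)
step 2: [let@0] (0 * 4)

Answer: let at 0 : (let x = 5 in 0)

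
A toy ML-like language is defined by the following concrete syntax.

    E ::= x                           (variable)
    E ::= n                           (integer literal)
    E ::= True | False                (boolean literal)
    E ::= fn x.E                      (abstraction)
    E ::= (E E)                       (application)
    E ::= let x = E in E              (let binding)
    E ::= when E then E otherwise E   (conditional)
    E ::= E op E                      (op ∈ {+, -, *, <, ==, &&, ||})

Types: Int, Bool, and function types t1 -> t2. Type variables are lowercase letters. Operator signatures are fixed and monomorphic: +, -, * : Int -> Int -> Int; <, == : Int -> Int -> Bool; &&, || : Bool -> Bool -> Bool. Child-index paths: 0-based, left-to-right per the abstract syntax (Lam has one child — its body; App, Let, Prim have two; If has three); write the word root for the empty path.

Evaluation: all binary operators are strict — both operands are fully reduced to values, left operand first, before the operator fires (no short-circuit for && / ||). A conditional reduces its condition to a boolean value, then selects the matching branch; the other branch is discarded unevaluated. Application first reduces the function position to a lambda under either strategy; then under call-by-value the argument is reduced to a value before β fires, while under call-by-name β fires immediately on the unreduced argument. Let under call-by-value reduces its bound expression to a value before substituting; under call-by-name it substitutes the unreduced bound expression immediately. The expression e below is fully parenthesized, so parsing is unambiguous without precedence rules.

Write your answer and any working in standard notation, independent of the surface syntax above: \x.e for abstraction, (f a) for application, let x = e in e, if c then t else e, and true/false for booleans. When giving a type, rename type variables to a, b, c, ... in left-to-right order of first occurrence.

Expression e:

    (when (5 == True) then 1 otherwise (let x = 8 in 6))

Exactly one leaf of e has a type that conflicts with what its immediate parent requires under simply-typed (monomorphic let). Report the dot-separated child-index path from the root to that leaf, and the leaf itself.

Trace:
  unify Int ~ Int
  unify Bool ~ Int
  FAIL: mismatch Bool ~ Int

Answer: 0.1 : true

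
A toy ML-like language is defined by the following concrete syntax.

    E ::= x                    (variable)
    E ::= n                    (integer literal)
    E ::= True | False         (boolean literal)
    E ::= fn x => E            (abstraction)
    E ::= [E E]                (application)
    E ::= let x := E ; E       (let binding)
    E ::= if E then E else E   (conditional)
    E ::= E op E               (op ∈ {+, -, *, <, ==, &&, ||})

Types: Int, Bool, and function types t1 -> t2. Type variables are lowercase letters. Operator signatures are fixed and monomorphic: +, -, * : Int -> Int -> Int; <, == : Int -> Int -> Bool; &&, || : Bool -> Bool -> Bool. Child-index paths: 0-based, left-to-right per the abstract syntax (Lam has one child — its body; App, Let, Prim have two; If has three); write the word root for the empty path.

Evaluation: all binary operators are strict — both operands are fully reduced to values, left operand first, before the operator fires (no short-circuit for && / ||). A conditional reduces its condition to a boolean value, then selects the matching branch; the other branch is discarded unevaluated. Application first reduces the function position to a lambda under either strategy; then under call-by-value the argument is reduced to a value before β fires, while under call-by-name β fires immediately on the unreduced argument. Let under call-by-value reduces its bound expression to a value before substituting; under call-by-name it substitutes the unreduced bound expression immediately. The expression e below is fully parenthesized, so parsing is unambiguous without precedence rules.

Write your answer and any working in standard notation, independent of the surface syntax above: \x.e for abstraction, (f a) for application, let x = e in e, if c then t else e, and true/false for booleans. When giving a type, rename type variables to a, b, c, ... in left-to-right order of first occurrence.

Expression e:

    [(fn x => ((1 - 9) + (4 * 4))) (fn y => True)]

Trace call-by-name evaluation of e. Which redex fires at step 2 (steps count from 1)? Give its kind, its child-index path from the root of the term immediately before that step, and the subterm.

Answer: delta at 0 : (1 - 9)

Working:
step 0: ((\x.((1 - 9) + (4 * 4))) (\y.true))
step 1: [beta@root] ((1 - 9) + (4 * 4))
step 2: [delta@0] (-8 + (4 * 4))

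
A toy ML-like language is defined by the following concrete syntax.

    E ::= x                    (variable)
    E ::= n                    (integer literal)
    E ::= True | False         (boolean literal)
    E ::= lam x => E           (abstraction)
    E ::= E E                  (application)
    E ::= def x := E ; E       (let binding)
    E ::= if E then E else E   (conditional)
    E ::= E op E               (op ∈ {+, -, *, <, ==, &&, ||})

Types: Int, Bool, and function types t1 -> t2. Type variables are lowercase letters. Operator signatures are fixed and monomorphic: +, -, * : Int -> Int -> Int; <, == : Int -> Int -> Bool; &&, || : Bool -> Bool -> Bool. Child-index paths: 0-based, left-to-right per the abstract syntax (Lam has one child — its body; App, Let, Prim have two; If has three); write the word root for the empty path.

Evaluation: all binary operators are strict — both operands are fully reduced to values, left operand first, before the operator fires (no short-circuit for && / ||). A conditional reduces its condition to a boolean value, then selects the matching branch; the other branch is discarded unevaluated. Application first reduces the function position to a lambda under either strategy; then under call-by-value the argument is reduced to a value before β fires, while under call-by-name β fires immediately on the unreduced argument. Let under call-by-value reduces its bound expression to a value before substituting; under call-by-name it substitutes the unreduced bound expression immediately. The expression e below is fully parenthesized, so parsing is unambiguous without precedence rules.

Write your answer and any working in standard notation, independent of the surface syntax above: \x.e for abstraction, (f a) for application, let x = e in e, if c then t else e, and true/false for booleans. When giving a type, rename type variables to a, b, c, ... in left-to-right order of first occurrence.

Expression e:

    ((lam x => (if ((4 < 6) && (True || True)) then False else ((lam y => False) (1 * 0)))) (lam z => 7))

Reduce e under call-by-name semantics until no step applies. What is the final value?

Trace:
step 0: ((\x.(if ((4 < 6) && (true || true)) then false else ((\y.false) (1 * 0)))) (\z.7))
step 1: [beta@root] (if ((4 < 6) && (true || true)) then false else ((\y.false) (1 * 0)))
step 2: [delta@0.0] (if (true && (true || true)) then false else ((\y.false) (1 * 0)))
step 3: [delta@0.1] (if (true && true) then false else ((\y.false) (1 * 0)))
step 4: [delta@0] (if true then false else ((\y.false) (1 * 0)))
step 5: [if@root] false

Answer: false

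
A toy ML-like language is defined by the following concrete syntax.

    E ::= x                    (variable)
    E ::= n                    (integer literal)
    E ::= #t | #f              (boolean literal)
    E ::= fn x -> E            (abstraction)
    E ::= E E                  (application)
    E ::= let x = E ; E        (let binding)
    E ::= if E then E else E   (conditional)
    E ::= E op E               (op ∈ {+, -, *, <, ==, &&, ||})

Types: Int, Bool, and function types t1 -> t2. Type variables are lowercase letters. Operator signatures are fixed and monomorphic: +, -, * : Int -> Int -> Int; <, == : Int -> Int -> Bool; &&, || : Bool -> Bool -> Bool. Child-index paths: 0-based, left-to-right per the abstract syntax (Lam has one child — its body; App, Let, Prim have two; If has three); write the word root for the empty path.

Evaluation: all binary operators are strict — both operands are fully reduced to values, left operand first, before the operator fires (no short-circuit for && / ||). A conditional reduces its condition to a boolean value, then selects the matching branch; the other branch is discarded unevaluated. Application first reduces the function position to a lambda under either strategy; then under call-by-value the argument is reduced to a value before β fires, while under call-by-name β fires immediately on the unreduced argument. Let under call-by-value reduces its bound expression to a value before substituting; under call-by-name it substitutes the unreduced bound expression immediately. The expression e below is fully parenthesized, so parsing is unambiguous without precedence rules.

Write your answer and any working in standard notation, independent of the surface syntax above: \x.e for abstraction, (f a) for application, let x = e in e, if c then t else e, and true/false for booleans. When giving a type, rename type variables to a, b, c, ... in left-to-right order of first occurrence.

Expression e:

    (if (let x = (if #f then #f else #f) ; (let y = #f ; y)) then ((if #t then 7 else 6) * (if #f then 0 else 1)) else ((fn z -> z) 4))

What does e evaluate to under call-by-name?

Derivation:
step 0: (if (let x = (if false then false else false) in (let y = false in y)) then ((if true then 7 else 6) * (if false then 0 else 1)) else ((\z.z) 4))
step 1: [let@0] (if (let y = false in y) then ((if true then 7 else 6) * (if false then 0 else 1)) else ((\z.z) 4))
step 2: [let@0] (if false then ((if true then 7 else 6) * (if false then 0 else 1)) else ((\z.z) 4))
step 3: [if@root] ((\z.z) 4)
step 4: [beta@root] 4

Answer: 4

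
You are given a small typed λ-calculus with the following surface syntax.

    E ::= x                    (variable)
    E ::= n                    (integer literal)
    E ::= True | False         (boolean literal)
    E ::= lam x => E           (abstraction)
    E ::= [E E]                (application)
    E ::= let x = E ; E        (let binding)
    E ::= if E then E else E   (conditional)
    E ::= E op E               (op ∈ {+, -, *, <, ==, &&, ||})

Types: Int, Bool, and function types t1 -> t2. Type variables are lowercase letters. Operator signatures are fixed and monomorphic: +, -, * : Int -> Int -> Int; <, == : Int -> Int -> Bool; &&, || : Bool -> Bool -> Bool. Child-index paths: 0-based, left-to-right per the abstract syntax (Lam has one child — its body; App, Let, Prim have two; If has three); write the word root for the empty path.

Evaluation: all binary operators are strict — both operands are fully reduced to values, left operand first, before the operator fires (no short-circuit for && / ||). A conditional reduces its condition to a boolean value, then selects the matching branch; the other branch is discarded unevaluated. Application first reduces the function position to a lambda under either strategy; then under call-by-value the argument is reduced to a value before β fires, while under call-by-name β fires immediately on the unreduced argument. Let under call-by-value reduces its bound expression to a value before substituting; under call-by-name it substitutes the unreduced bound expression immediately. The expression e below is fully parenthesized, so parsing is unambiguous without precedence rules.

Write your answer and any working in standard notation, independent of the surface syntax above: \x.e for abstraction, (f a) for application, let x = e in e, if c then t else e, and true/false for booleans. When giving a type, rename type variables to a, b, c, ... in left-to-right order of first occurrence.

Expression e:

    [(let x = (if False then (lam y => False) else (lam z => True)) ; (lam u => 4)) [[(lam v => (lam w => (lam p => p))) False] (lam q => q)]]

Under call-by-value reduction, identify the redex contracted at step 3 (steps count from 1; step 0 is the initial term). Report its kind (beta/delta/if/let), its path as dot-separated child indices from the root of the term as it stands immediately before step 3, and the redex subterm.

Answer: beta at 1.0 : ((\v.(\w.(\p.p))) false)

Working:
step 0: ((let x = (if false then (\y.false) else (\z.true)) in (\u.4)) (((\v.(\w.(\p.p))) false) (\q.q)))
step 1: [if@0.0] ((let x = (\z.true) in (\u.4)) (((\v.(\w.(\p.p))) false) (\q.q)))
step 2: [let@0] ((\u.4) (((\v.(\w.(\p.p))) false) (\q.q)))
step 3: [beta@1.0] ((\u.4) ((\w.(\p.p)) (\q.q)))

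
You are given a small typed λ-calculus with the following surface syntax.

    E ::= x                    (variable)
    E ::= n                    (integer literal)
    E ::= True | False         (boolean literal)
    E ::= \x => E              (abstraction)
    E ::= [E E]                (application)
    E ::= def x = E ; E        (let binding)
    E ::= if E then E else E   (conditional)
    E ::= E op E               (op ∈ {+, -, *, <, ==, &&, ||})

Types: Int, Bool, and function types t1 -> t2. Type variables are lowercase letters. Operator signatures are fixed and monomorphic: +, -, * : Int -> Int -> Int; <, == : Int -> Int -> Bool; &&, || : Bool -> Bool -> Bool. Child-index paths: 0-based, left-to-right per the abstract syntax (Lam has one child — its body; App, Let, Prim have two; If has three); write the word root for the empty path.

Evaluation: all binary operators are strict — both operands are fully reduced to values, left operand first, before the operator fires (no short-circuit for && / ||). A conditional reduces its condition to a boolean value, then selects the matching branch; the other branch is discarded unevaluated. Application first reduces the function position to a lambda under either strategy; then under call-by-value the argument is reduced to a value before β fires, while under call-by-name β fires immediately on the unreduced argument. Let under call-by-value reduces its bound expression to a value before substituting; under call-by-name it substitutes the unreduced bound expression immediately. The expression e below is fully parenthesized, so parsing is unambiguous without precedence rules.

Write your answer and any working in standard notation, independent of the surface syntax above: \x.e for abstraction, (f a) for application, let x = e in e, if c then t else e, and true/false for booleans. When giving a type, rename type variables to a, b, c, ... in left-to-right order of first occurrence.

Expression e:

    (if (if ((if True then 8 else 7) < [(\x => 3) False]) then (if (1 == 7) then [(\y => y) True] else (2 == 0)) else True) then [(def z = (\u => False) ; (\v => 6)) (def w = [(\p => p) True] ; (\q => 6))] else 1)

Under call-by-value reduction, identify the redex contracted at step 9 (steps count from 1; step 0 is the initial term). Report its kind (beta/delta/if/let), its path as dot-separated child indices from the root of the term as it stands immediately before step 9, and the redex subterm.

Answer: beta at root : ((\v.6) (\q.6))

Derivation:
step 0: (if (if ((if true then 8 else 7) < ((\x.3) false)) then (if (1 == 7) then ((\y.y) true) else (2 == 0)) else true) then ((let z = (\u.false) in (\v.6)) (let w = ((\p.p) true) in (\q.6))) else 1)
step 1: [if@0.0.0] (if (if (8 < ((\x.3) false)) then (if (1 == 7) then ((\y.y) true) else (2 == 0)) else true) then ((let z = (\u.false) in (\v.6)) (let w = ((\p.p) true) in (\q.6))) else 1)
step 2: [beta@0.0.1] (if (if (8 < 3) then (if (1 == 7) then ((\y.y) true) else (2 == 0)) else true) then ((let z = (\u.false) in (\v.6)) (let w = ((\p.p) true) in (\q.6))) else 1)
step 3: [delta@0.0] (if (if false then (if (1 == 7) then ((\y.y) true) else (2 == 0)) else true) then ((let z = (\u.false) in (\v.6)) (let w = ((\p.p) true) in (\q.6))) else 1)
step 4: [if@0] (if true then ((let z = (\u.false) in (\v.6)) (let w = ((\p.p) true) in (\q.6))) else 1)
step 5: [if@root] ((let z = (\u.false) in (\v.6)) (let w = ((\p.p) true) in (\q.6)))
step 6: [let@0] ((\v.6) (let w = ((\p.p) true) in (\q.6)))
step 7: [beta@1.0] ((\v.6) (let w = true in (\q.6)))
step 8: [let@1] ((\v.6) (\q.6))
step 9: [beta@root] 6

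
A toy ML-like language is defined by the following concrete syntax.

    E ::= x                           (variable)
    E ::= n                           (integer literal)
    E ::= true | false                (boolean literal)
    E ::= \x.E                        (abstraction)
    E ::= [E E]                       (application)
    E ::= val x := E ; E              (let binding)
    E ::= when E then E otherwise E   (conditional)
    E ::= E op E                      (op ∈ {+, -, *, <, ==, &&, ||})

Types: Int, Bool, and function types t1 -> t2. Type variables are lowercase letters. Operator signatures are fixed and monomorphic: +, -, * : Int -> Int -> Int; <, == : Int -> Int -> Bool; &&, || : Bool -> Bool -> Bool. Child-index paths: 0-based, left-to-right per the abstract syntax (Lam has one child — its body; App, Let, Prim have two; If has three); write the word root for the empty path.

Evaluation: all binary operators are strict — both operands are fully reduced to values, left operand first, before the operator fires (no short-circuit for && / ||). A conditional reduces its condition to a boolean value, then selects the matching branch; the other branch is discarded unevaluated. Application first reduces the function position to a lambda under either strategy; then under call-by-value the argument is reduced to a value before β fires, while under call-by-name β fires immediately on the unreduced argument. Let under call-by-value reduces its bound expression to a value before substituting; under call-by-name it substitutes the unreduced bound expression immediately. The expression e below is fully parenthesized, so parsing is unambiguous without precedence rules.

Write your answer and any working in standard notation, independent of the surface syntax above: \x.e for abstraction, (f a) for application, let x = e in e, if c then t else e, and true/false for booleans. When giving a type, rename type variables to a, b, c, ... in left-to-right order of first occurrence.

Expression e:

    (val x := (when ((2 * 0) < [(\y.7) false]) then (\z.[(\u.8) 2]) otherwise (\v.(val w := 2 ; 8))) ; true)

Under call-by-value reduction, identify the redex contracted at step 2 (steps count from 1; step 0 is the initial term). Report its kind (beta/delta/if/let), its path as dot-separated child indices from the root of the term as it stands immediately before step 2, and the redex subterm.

Answer: beta at 0.0.1 : ((\y.7) false)

Derivation:
step 0: (let x = (if ((2 * 0) < ((\y.7) false)) then (\z.((\u.8) 2)) else (\v.(let w = 2 in 8))) in true)
step 1: [delta@0.0.0] (let x = (if (0 < ((\y.7) false)) then (\z.((\u.8) 2)) else (\v.(let w = 2 in 8))) in true)
step 2: [beta@0.0.1] (let x = (if (0 < 7) then (\z.((\u.8) 2)) else (\v.(let w = 2 in 8))) in true)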